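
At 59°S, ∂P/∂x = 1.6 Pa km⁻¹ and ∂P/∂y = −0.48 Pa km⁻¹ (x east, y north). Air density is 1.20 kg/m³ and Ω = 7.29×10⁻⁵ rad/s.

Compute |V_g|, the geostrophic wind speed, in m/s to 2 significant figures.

11 m/s

Coriolis parameter at 59°S:
f = 2Ω sin φ = 2 × 7.29×10⁻⁵ × sin 59° = 1.25×10⁻⁴ s⁻¹
In the Southern Hemisphere f is negative: f = −1.25×10⁻⁴ s⁻¹.
Component geostrophic relations (x east, y north):
u_g = −(1/(fρ)) ∂P/∂y,  v_g = (1/(fρ)) ∂P/∂x
u_g = −(−0.48×10⁻³)/(−1.25×10⁻⁴ × 1.20) = −3.20 m/s;  v_g = (1.6×10⁻³)/(−1.25×10⁻⁴ × 1.20) = −10.7 m/s
|V_g| = √(u_g² + v_g²) = 11.1 m/s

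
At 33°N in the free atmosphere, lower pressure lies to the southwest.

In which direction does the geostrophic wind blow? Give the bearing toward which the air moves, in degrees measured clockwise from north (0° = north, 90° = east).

315°

The pressure-gradient force points toward the southwest (bearing 225°).
Geostrophic balance: in the Northern Hemisphere the Coriolis force deflects motion to the right, so the geostrophic wind blows 90° to the right of the pressure-gradient force (low pressure on the left).
Rotating 225° by 90° clockwise gives 315° — the wind blows toward the northwest.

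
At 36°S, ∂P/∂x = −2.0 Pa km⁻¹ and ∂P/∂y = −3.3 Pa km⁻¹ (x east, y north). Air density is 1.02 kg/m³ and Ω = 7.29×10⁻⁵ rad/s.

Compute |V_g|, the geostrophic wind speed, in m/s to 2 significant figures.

44 m/s

Coriolis parameter at 36°S:
f = 2Ω sin φ = 2 × 7.29×10⁻⁵ × sin 36° = 8.57×10⁻⁵ s⁻¹
In the Southern Hemisphere f is negative: f = −8.57×10⁻⁵ s⁻¹.
Component geostrophic relations (x east, y north):
u_g = −(1/(fρ)) ∂P/∂y,  v_g = (1/(fρ)) ∂P/∂x
u_g = −(−3.3×10⁻³)/(−8.57×10⁻⁵ × 1.02) = −37.8 m/s;  v_g = (−2.0×10⁻³)/(−8.57×10⁻⁵ × 1.02) = 22.9 m/s
|V_g| = √(u_g² + v_g²) = 44.1 m/s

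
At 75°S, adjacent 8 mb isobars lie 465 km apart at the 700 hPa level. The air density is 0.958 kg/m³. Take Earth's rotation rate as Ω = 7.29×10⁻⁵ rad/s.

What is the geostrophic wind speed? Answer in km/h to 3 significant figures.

Coriolis parameter at 75°S:
f = 2Ω sin φ = 2 × 7.29×10⁻⁵ × sin 75° = 1.41×10⁻⁴ s⁻¹
Pressure gradient: |∂P/∂n| = 800 Pa / 465000 m = 1.72×10⁻³ Pa/m
Geostrophic balance (pressure-gradient force = Coriolis force):
V_g = (1/(fρ)) |∂P/∂n| = 1.72×10⁻³ / (1.41×10⁻⁴ × 0.958) = 12.8 m/s
Converting: 12.8 m/s × 3.6 = 45.9 km/h

45.9 km/h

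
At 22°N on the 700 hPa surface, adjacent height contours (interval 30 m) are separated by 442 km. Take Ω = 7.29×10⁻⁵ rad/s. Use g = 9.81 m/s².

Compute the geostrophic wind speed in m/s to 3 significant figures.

12.2 m/s

Coriolis parameter at 22°N:
f = 2Ω sin φ = 2 × 7.29×10⁻⁵ × sin 22° = 5.46×10⁻⁵ s⁻¹
Height gradient: |∂Z/∂n| = 30 m / 442000 m = 6.79×10⁻⁵
On a pressure surface, geostrophic balance gives V_g = (g/f)|∂Z/∂n|:
V_g = 9.81 × 6.79×10⁻⁵ / 5.46×10⁻⁵ = 12.2 m/s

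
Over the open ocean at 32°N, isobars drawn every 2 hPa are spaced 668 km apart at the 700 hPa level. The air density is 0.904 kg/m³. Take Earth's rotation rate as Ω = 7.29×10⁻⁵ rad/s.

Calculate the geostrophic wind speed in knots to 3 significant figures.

8.33 knots

Coriolis parameter at 32°N:
f = 2Ω sin φ = 2 × 7.29×10⁻⁵ × sin 32° = 7.73×10⁻⁵ s⁻¹
Pressure gradient: |∂P/∂n| = 200 Pa / 668000 m = 2.99×10⁻⁴ Pa/m
Geostrophic balance (pressure-gradient force = Coriolis force):
V_g = (1/(fρ)) |∂P/∂n| = 2.99×10⁻⁴ / (7.73×10⁻⁵ × 0.904) = 4.29 m/s
Converting: 4.29 m/s × 1.944 = 8.33 knots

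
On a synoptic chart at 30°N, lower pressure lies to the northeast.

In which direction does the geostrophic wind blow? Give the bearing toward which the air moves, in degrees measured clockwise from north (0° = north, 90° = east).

The pressure-gradient force points toward the northeast (bearing 045°).
Geostrophic balance: in the Northern Hemisphere the Coriolis force deflects motion to the right, so the geostrophic wind blows 90° to the right of the pressure-gradient force (low pressure on the left).
Rotating 045° by 90° clockwise gives 135° — the wind blows toward the southeast.

135°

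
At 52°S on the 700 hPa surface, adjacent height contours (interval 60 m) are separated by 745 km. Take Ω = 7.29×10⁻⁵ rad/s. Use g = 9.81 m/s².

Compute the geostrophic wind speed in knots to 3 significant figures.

Coriolis parameter at 52°S:
f = 2Ω sin φ = 2 × 7.29×10⁻⁵ × sin 52° = 1.15×10⁻⁴ s⁻¹
Height gradient: |∂Z/∂n| = 60 m / 745000 m = 8.05×10⁻⁵
On a pressure surface, geostrophic balance gives V_g = (g/f)|∂Z/∂n|:
V_g = 9.81 × 8.05×10⁻⁵ / 1.15×10⁻⁴ = 6.88 m/s
Converting: 6.88 m/s × 1.944 = 13.4 knots

13.4 knots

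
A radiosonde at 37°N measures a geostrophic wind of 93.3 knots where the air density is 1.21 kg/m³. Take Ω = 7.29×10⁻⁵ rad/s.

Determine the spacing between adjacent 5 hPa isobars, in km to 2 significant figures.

98 km

Coriolis parameter at 37°N:
f = 2Ω sin φ = 2 × 7.29×10⁻⁵ × sin 37° = 8.77×10⁻⁵ s⁻¹
Wind speed in SI: 93.3 knots = 48.0 m/s
Geostrophic balance rearranged: |∂P/∂n| = f ρ V_g
|∂P/∂n| = 8.77×10⁻⁵ × 1.21 × 48.0 = 5.10×10⁻³ Pa/m
Isobar spacing: Δn = ΔP/|∂P/∂n| = 500 Pa / 5.10×10⁻³ Pa/m = 98117 m ≈ 98 km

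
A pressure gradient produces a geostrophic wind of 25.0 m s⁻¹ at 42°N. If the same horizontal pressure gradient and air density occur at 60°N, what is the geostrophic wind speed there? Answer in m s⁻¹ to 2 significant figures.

19 m s⁻¹

With the same pressure gradient and density, V_g ∝ 1/f ∝ 1/sin φ.
V₂ = V₁ · sin φ₁ / sin φ₂ = 25.0 × sin 42° / sin 60°
V₂ = 25.0 × 0.6691/0.8660 = 19 m s⁻¹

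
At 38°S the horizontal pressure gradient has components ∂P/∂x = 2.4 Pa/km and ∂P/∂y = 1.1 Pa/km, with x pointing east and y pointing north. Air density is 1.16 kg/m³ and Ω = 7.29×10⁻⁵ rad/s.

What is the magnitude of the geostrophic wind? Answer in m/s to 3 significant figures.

25.4 m/s

Coriolis parameter at 38°S:
f = 2Ω sin φ = 2 × 7.29×10⁻⁵ × sin 38° = 8.98×10⁻⁵ s⁻¹
In the Southern Hemisphere f is negative: f = −8.98×10⁻⁵ s⁻¹.
Component geostrophic relations (x east, y north):
u_g = −(1/(fρ)) ∂P/∂y,  v_g = (1/(fρ)) ∂P/∂x
u_g = −(1.1×10⁻³)/(−8.98×10⁻⁵ × 1.16) = 10.6 m/s;  v_g = (2.4×10⁻³)/(−8.98×10⁻⁵ × 1.16) = −23.0 m/s
|V_g| = √(u_g² + v_g²) = 25.4 m/s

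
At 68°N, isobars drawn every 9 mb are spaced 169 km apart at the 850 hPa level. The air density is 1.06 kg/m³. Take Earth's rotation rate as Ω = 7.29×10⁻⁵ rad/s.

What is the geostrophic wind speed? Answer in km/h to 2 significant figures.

Coriolis parameter at 68°N:
f = 2Ω sin φ = 2 × 7.29×10⁻⁵ × sin 68° = 1.35×10⁻⁴ s⁻¹
Pressure gradient: |∂P/∂n| = 900 Pa / 169000 m = 5.33×10⁻³ Pa/m
Geostrophic balance (pressure-gradient force = Coriolis force):
V_g = (1/(fρ)) |∂P/∂n| = 5.33×10⁻³ / (1.35×10⁻⁴ × 1.06) = 37.2 m/s
Converting: 37.2 m/s × 3.6 = 130 km/h

130 km/h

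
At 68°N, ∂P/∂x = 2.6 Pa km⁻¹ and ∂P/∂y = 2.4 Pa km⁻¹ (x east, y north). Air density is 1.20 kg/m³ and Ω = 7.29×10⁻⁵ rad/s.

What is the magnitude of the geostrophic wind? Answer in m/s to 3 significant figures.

Coriolis parameter at 68°N:
f = 2Ω sin φ = 2 × 7.29×10⁻⁵ × sin 68° = 1.35×10⁻⁴ s⁻¹
Component geostrophic relations (x east, y north):
u_g = −(1/(fρ)) ∂P/∂y,  v_g = (1/(fρ)) ∂P/∂x
u_g = −(2.4×10⁻³)/(1.35×10⁻⁴ × 1.20) = −14.8 m/s;  v_g = (2.6×10⁻³)/(1.35×10⁻⁴ × 1.20) = 16.0 m/s
|V_g| = √(u_g² + v_g²) = 21.8 m/s

21.8 m/s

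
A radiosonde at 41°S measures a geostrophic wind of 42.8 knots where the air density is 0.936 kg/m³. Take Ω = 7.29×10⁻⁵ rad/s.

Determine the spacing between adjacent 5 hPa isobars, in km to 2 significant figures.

250 km

Coriolis parameter at 41°S:
f = 2Ω sin φ = 2 × 7.29×10⁻⁵ × sin 41° = 9.57×10⁻⁵ s⁻¹
Wind speed in SI: 42.8 knots = 22.0 m/s
Geostrophic balance rearranged: |∂P/∂n| = f ρ V_g
|∂P/∂n| = 9.57×10⁻⁵ × 0.936 × 22.0 = 1.97×10⁻³ Pa/m
Isobar spacing: Δn = ΔP/|∂P/∂n| = 500 Pa / 1.97×10⁻³ Pa/m = 253637 m ≈ 250 km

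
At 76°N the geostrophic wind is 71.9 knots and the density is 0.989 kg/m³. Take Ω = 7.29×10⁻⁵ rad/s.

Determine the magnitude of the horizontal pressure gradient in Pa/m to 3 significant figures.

Coriolis parameter at 76°N:
f = 2Ω sin φ = 2 × 7.29×10⁻⁵ × sin 76° = 1.41×10⁻⁴ s⁻¹
Wind speed in SI: 71.9 knots = 37.0 m/s
Geostrophic balance rearranged: |∂P/∂n| = f ρ V_g
|∂P/∂n| = 1.41×10⁻⁴ × 0.989 × 37.0 = 5.18×10⁻³ Pa/m

5.18×10⁻³ Pa/m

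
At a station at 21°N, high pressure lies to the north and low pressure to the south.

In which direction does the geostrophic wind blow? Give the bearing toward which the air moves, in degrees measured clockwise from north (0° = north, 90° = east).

The pressure-gradient force points toward the south (bearing 180°).
Geostrophic balance: in the Northern Hemisphere the Coriolis force deflects motion to the right, so the geostrophic wind blows 90° to the right of the pressure-gradient force (low pressure on the left).
Rotating 180° by 90° clockwise gives 270° — the wind blows toward the west.

270°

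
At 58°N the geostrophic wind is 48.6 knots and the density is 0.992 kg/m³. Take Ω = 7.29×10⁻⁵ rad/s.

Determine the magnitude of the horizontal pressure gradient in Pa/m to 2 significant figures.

3.1×10⁻³ Pa/m

Coriolis parameter at 58°N:
f = 2Ω sin φ = 2 × 7.29×10⁻⁵ × sin 58° = 1.24×10⁻⁴ s⁻¹
Wind speed in SI: 48.6 knots = 25.0 m/s
Geostrophic balance rearranged: |∂P/∂n| = f ρ V_g
|∂P/∂n| = 1.24×10⁻⁴ × 0.992 × 25.0 = 3.07×10⁻³ Pa/m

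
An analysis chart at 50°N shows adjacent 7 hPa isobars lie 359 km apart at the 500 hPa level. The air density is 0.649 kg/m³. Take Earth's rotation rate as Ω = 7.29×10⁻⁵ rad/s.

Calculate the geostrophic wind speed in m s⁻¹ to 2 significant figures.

27 m s⁻¹

Coriolis parameter at 50°N:
f = 2Ω sin φ = 2 × 7.29×10⁻⁵ × sin 50° = 1.12×10⁻⁴ s⁻¹
Pressure gradient: |∂P/∂n| = 700 Pa / 359000 m = 1.95×10⁻³ Pa/m
Geostrophic balance (pressure-gradient force = Coriolis force):
V_g = (1/(fρ)) |∂P/∂n| = 1.95×10⁻³ / (1.12×10⁻⁴ × 0.649) = 26.9 m/s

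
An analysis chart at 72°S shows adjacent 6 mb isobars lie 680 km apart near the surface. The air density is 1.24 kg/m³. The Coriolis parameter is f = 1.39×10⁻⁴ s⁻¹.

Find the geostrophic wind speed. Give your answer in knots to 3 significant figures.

Pressure gradient: |∂P/∂n| = 600 Pa / 680000 m = 8.82×10⁻⁴ Pa/m
Geostrophic balance (pressure-gradient force = Coriolis force):
V_g = (1/(fρ)) |∂P/∂n| = 8.82×10⁻⁴ / (1.39×10⁻⁴ × 1.24) = 5.12 m/s
Converting: 5.12 m/s × 1.944 = 9.95 knots

9.95 knots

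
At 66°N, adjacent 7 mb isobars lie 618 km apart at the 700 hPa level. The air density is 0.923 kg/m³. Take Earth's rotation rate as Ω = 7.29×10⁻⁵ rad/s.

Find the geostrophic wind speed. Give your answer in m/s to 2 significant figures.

Coriolis parameter at 66°N:
f = 2Ω sin φ = 2 × 7.29×10⁻⁵ × sin 66° = 1.33×10⁻⁴ s⁻¹
Pressure gradient: |∂P/∂n| = 700 Pa / 618000 m = 1.13×10⁻³ Pa/m
Geostrophic balance (pressure-gradient force = Coriolis force):
V_g = (1/(fρ)) |∂P/∂n| = 1.13×10⁻³ / (1.33×10⁻⁴ × 0.923) = 9.21 m/s

9.2 m/s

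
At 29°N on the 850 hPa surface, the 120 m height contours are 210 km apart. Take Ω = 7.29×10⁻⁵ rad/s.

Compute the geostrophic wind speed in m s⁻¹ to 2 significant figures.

79 m s⁻¹

Coriolis parameter at 29°N:
f = 2Ω sin φ = 2 × 7.29×10⁻⁵ × sin 29° = 7.07×10⁻⁵ s⁻¹
Height gradient: |∂Z/∂n| = 120 m / 210000 m = 5.71×10⁻⁴
On a pressure surface, geostrophic balance gives V_g = (g/f)|∂Z/∂n|:
V_g = 9.81 × 5.71×10⁻⁴ / 7.07×10⁻⁵ = 79.3 m/s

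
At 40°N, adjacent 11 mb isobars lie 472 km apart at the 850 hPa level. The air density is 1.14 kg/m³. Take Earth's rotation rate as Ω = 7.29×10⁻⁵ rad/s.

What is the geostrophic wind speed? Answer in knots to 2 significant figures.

42 knots

Coriolis parameter at 40°N:
f = 2Ω sin φ = 2 × 7.29×10⁻⁵ × sin 40° = 9.37×10⁻⁵ s⁻¹
Pressure gradient: |∂P/∂n| = 1100 Pa / 472000 m = 2.33×10⁻³ Pa/m
Geostrophic balance (pressure-gradient force = Coriolis force):
V_g = (1/(fρ)) |∂P/∂n| = 2.33×10⁻³ / (9.37×10⁻⁵ × 1.14) = 21.8 m/s
Converting: 21.8 m/s × 1.944 = 42 knots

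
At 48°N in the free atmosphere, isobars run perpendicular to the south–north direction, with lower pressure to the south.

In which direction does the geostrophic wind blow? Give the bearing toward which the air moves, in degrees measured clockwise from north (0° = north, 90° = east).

The pressure-gradient force points toward the south (bearing 180°).
Geostrophic balance: in the Northern Hemisphere the Coriolis force deflects motion to the right, so the geostrophic wind blows 90° to the right of the pressure-gradient force (low pressure on the left).
Rotating 180° by 90° clockwise gives 270° — the wind blows toward the west.

270°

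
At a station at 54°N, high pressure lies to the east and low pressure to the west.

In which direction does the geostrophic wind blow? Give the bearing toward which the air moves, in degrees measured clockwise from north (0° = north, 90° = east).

The pressure-gradient force points toward the west (bearing 270°).
Geostrophic balance: in the Northern Hemisphere the Coriolis force deflects motion to the right, so the geostrophic wind blows 90° to the right of the pressure-gradient force (low pressure on the left).
Rotating 270° by 90° clockwise gives 000° — the wind blows toward the north.

000°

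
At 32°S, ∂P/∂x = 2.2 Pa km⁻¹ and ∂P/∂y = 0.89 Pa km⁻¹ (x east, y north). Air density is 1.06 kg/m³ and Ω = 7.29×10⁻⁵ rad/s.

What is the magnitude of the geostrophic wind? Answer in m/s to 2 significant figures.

29 m/s

Coriolis parameter at 32°S:
f = 2Ω sin φ = 2 × 7.29×10⁻⁵ × sin 32° = 7.73×10⁻⁵ s⁻¹
In the Southern Hemisphere f is negative: f = −7.73×10⁻⁵ s⁻¹.
Component geostrophic relations (x east, y north):
u_g = −(1/(fρ)) ∂P/∂y,  v_g = (1/(fρ)) ∂P/∂x
u_g = −(0.89×10⁻³)/(−7.73×10⁻⁵ × 1.06) = 10.9 m/s;  v_g = (2.2×10⁻³)/(−7.73×10⁻⁵ × 1.06) = −26.9 m/s
|V_g| = √(u_g² + v_g²) = 29.0 m/s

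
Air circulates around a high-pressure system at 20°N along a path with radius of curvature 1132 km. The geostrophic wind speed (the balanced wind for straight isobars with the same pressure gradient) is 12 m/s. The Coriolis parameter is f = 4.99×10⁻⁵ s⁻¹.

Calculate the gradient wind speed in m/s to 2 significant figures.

17 m/s

Around a high, pressure-gradient force acts outward with centrifugal, so Coriolis balances both:
fV = (1/ρ)|∂P/∂n| + V²/R  →  V² − fR·V + fR·V_g = 0
With fR = 4.99×10⁻⁵ × 1132×10³ m = 56.5 m/s:
V = [fR − √((fR)² − 4 fR V_g)]/2 = [56.5 − √(56.5² − 4×56.5×12)]/2 = 17.3 m/s
Supergeostrophic (V > V_g = 12 m/s), as expected around a high.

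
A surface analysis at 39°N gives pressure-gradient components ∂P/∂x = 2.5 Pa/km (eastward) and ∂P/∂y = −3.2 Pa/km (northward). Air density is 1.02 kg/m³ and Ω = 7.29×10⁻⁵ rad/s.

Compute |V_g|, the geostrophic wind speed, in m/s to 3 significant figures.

Coriolis parameter at 39°N:
f = 2Ω sin φ = 2 × 7.29×10⁻⁵ × sin 39° = 9.18×10⁻⁵ s⁻¹
Component geostrophic relations (x east, y north):
u_g = −(1/(fρ)) ∂P/∂y,  v_g = (1/(fρ)) ∂P/∂x
u_g = −(−3.2×10⁻³)/(9.18×10⁻⁵ × 1.02) = 34.2 m/s;  v_g = (2.5×10⁻³)/(9.18×10⁻⁵ × 1.02) = 26.7 m/s
|V_g| = √(u_g² + v_g²) = 43.4 m/s

43.4 m/s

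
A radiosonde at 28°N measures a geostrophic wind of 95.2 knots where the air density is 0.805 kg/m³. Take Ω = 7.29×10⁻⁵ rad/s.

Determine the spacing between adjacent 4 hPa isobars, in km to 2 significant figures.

Coriolis parameter at 28°N:
f = 2Ω sin φ = 2 × 7.29×10⁻⁵ × sin 28° = 6.84×10⁻⁵ s⁻¹
Wind speed in SI: 95.2 knots = 49.0 m/s
Geostrophic balance rearranged: |∂P/∂n| = f ρ V_g
|∂P/∂n| = 6.84×10⁻⁵ × 0.805 × 49.0 = 2.70×10⁻³ Pa/m
Isobar spacing: Δn = ΔP/|∂P/∂n| = 400 Pa / 2.70×10⁻³ Pa/m = 148225 m ≈ 150 km

150 km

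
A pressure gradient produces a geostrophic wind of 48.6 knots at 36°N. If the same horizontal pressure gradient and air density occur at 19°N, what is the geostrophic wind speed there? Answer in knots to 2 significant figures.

88 knots

With the same pressure gradient and density, V_g ∝ 1/f ∝ 1/sin φ.
V₂ = V₁ · sin φ₁ / sin φ₂ = 48.6 × sin 36° / sin 19°
V₂ = 48.6 × 0.5878/0.3256 = 88 knots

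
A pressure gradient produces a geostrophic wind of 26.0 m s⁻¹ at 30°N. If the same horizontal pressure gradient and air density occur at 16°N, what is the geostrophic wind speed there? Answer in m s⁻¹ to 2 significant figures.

With the same pressure gradient and density, V_g ∝ 1/f ∝ 1/sin φ.
V₂ = V₁ · sin φ₁ / sin φ₂ = 26.0 × sin 30° / sin 16°
V₂ = 26.0 × 0.5000/0.2756 = 47 m s⁻¹

47 m s⁻¹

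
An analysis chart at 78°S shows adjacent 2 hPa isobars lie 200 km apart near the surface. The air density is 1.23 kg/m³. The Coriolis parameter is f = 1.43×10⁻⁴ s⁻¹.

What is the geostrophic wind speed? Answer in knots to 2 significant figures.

11 knots

Pressure gradient: |∂P/∂n| = 200 Pa / 200000 m = 1.00×10⁻³ Pa/m
Geostrophic balance (pressure-gradient force = Coriolis force):
V_g = (1/(fρ)) |∂P/∂n| = 1.00×10⁻³ / (1.43×10⁻⁴ × 1.23) = 5.69 m/s
Converting: 5.69 m/s × 1.944 = 11 knots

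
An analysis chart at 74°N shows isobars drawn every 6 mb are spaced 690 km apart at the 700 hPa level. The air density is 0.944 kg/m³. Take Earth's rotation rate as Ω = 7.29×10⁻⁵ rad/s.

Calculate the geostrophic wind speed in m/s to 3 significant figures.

Coriolis parameter at 74°N:
f = 2Ω sin φ = 2 × 7.29×10⁻⁵ × sin 74° = 1.40×10⁻⁴ s⁻¹
Pressure gradient: |∂P/∂n| = 600 Pa / 690000 m = 8.70×10⁻⁴ Pa/m
Geostrophic balance (pressure-gradient force = Coriolis force):
V_g = (1/(fρ)) |∂P/∂n| = 8.70×10⁻⁴ / (1.40×10⁻⁴ × 0.944) = 6.57 m/s

6.57 m/s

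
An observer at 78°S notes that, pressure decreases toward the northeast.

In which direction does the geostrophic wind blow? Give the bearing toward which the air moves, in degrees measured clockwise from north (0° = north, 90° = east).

The pressure-gradient force points toward the northeast (bearing 045°).
Geostrophic balance: in the Southern Hemisphere the Coriolis force deflects motion to the left, so the geostrophic wind blows 90° to the left of the pressure-gradient force (low pressure on the right).
Rotating 045° by 90° counterclockwise gives 315° — the wind blows toward the northwest.

315°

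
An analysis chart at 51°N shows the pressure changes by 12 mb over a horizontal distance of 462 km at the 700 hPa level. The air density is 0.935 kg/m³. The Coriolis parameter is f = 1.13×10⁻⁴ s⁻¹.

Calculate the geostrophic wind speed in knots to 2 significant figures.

Pressure gradient: |∂P/∂n| = 1200 Pa / 462000 m = 2.60×10⁻³ Pa/m
Geostrophic balance (pressure-gradient force = Coriolis force):
V_g = (1/(fρ)) |∂P/∂n| = 2.60×10⁻³ / (1.13×10⁻⁴ × 0.935) = 24.6 m/s
Converting: 24.6 m/s × 1.944 = 48 knots

48 knots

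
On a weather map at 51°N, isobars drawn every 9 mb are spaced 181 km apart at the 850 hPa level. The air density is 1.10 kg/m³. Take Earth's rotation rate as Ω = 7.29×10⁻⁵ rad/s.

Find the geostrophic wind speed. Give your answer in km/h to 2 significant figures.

140 km/h

Coriolis parameter at 51°N:
f = 2Ω sin φ = 2 × 7.29×10⁻⁵ × sin 51° = 1.13×10⁻⁴ s⁻¹
Pressure gradient: |∂P/∂n| = 900 Pa / 181000 m = 4.97×10⁻³ Pa/m
Geostrophic balance (pressure-gradient force = Coriolis force):
V_g = (1/(fρ)) |∂P/∂n| = 4.97×10⁻³ / (1.13×10⁻⁴ × 1.10) = 39.9 m/s
Converting: 39.9 m/s × 3.6 = 140 km/h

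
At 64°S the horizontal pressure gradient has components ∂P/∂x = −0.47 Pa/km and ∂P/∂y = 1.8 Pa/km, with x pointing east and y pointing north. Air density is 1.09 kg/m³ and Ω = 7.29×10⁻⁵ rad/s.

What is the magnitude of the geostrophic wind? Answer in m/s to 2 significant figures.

13 m/s

Coriolis parameter at 64°S:
f = 2Ω sin φ = 2 × 7.29×10⁻⁵ × sin 64° = 1.31×10⁻⁴ s⁻¹
In the Southern Hemisphere f is negative: f = −1.31×10⁻⁴ s⁻¹.
Component geostrophic relations (x east, y north):
u_g = −(1/(fρ)) ∂P/∂y,  v_g = (1/(fρ)) ∂P/∂x
u_g = −(1.8×10⁻³)/(−1.31×10⁻⁴ × 1.09) = 12.6 m/s;  v_g = (−0.47×10⁻³)/(−1.31×10⁻⁴ × 1.09) = 3.29 m/s
|V_g| = √(u_g² + v_g²) = 13.0 m/s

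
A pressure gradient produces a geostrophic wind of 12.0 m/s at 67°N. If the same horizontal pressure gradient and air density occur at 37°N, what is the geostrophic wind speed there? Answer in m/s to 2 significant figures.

18 m/s

With the same pressure gradient and density, V_g ∝ 1/f ∝ 1/sin φ.
V₂ = V₁ · sin φ₁ / sin φ₂ = 12.0 × sin 67° / sin 37°
V₂ = 12.0 × 0.9205/0.6018 = 18 m/s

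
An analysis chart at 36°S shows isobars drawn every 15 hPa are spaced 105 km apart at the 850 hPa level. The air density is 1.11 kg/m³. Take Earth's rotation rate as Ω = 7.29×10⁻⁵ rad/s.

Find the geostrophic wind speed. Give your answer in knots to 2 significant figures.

290 knots

Coriolis parameter at 36°S:
f = 2Ω sin φ = 2 × 7.29×10⁻⁵ × sin 36° = 8.57×10⁻⁵ s⁻¹
Pressure gradient: |∂P/∂n| = 1500 Pa / 105000 m = 1.43×10⁻² Pa/m
Geostrophic balance (pressure-gradient force = Coriolis force):
V_g = (1/(fρ)) |∂P/∂n| = 1.43×10⁻² / (8.57×10⁻⁵ × 1.11) = 150 m/s
Converting: 150 m/s × 1.944 = 290 knots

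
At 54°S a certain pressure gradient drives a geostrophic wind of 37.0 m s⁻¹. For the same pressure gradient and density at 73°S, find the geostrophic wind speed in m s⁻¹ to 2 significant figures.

31 m s⁻¹

With the same pressure gradient and density, V_g ∝ 1/f ∝ 1/sin φ.
V₂ = V₁ · sin φ₁ / sin φ₂ = 37.0 × sin 54° / sin 73°
V₂ = 37.0 × 0.8090/0.9563 = 31 m s⁻¹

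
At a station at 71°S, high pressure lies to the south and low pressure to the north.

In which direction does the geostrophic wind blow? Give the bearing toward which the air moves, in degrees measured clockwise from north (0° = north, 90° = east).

The pressure-gradient force points toward the north (bearing 000°).
Geostrophic balance: in the Southern Hemisphere the Coriolis force deflects motion to the left, so the geostrophic wind blows 90° to the left of the pressure-gradient force (low pressure on the right).
Rotating 000° by 90° counterclockwise gives 270° — the wind blows toward the west.

270°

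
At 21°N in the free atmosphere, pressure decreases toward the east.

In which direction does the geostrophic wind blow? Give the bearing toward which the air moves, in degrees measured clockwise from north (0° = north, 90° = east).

The pressure-gradient force points toward the east (bearing 090°).
Geostrophic balance: in the Northern Hemisphere the Coriolis force deflects motion to the right, so the geostrophic wind blows 90° to the right of the pressure-gradient force (low pressure on the left).
Rotating 090° by 90° clockwise gives 180° — the wind blows toward the south.

180°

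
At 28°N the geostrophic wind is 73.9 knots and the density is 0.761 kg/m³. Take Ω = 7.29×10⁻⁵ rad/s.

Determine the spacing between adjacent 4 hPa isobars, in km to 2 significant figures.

Coriolis parameter at 28°N:
f = 2Ω sin φ = 2 × 7.29×10⁻⁵ × sin 28° = 6.84×10⁻⁵ s⁻¹
Wind speed in SI: 73.9 knots = 38.0 m/s
Geostrophic balance rearranged: |∂P/∂n| = f ρ V_g
|∂P/∂n| = 6.84×10⁻⁵ × 0.761 × 38.0 = 1.98×10⁻³ Pa/m
Isobar spacing: Δn = ΔP/|∂P/∂n| = 400 Pa / 1.98×10⁻³ Pa/m = 201988 m ≈ 200 km

200 km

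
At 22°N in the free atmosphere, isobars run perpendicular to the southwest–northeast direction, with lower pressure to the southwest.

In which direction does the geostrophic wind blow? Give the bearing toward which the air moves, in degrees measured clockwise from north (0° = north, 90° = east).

The pressure-gradient force points toward the southwest (bearing 225°).
Geostrophic balance: in the Northern Hemisphere the Coriolis force deflects motion to the right, so the geostrophic wind blows 90° to the right of the pressure-gradient force (low pressure on the left).
Rotating 225° by 90° clockwise gives 315° — the wind blows toward the northwest.

315°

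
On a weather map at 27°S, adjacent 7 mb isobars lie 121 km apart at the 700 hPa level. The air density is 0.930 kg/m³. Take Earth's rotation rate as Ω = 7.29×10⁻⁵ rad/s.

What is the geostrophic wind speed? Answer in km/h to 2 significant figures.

340 km/h

Coriolis parameter at 27°S:
f = 2Ω sin φ = 2 × 7.29×10⁻⁵ × sin 27° = 6.62×10⁻⁵ s⁻¹
Pressure gradient: |∂P/∂n| = 700 Pa / 121000 m = 5.79×10⁻³ Pa/m
Geostrophic balance (pressure-gradient force = Coriolis force):
V_g = (1/(fρ)) |∂P/∂n| = 5.79×10⁻³ / (6.62×10⁻⁵ × 0.930) = 94.0 m/s
Converting: 94.0 m/s × 3.6 = 340 km/h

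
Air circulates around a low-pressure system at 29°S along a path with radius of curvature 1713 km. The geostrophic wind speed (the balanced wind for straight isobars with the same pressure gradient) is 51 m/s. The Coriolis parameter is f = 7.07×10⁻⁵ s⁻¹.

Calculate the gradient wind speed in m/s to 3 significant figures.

38.7 m/s

Around a low, centrifugal force acts outward with Coriolis, so pressure-gradient force balances both:
(1/ρ)|∂P/∂n| = fV + V²/R  →  V² + fR·V − fR·V_g = 0
With fR = 7.07×10⁻⁵ × 1713×10³ m = 121 m/s:
V = [−fR + √((fR)² + 4 fR V_g)]/2 = [−121 + √(121² + 4×121×51)]/2 = 38.7 m/s
Subgeostrophic (V < V_g = 51 m/s), as expected around a low.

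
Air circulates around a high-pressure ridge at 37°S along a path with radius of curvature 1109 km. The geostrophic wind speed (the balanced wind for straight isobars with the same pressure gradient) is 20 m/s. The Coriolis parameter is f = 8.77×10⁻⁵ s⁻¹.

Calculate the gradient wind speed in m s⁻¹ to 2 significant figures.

Around a high, pressure-gradient force acts outward with centrifugal, so Coriolis balances both:
fV = (1/ρ)|∂P/∂n| + V²/R  →  V² − fR·V + fR·V_g = 0
With fR = 8.77×10⁻⁵ × 1109×10³ m = 97.3 m/s:
V = [fR − √((fR)² − 4 fR V_g)]/2 = [97.3 − √(97.3² − 4×97.3×20)]/2 = 28.1 m/s
Supergeostrophic (V > V_g = 20 m/s), as expected around a high.

28 m s⁻¹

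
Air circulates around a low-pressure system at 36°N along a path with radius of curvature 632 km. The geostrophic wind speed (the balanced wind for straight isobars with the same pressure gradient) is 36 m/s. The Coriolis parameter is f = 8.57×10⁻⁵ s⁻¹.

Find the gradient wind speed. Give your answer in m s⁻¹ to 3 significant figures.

24.7 m s⁻¹

Around a low, centrifugal force acts outward with Coriolis, so pressure-gradient force balances both:
(1/ρ)|∂P/∂n| = fV + V²/R  →  V² + fR·V − fR·V_g = 0
With fR = 8.57×10⁻⁵ × 632×10³ m = 54.2 m/s:
V = [−fR + √((fR)² + 4 fR V_g)]/2 = [−54.2 + √(54.2² + 4×54.2×36)]/2 = 24.7 m/s
Subgeostrophic (V < V_g = 36 m/s), as expected around a low.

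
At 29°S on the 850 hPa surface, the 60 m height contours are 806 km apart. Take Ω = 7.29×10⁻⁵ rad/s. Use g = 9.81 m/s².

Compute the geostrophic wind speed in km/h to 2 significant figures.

Coriolis parameter at 29°S:
f = 2Ω sin φ = 2 × 7.29×10⁻⁵ × sin 29° = 7.07×10⁻⁵ s⁻¹
Height gradient: |∂Z/∂n| = 60 m / 806000 m = 7.44×10⁻⁵
On a pressure surface, geostrophic balance gives V_g = (g/f)|∂Z/∂n|:
V_g = 9.81 × 7.44×10⁻⁵ / 7.07×10⁻⁵ = 10.3 m/s
Converting: 10.3 m/s × 3.6 = 37 km/h

37 km/h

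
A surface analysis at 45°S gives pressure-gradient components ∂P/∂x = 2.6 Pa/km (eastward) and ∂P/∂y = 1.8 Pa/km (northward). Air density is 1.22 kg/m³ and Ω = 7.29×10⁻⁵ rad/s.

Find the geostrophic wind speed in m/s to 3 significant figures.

25.1 m/s

Coriolis parameter at 45°S:
f = 2Ω sin φ = 2 × 7.29×10⁻⁵ × sin 45° = 1.03×10⁻⁴ s⁻¹
In the Southern Hemisphere f is negative: f = −1.03×10⁻⁴ s⁻¹.
Component geostrophic relations (x east, y north):
u_g = −(1/(fρ)) ∂P/∂y,  v_g = (1/(fρ)) ∂P/∂x
u_g = −(1.8×10⁻³)/(−1.03×10⁻⁴ × 1.22) = 14.3 m/s;  v_g = (2.6×10⁻³)/(−1.03×10⁻⁴ × 1.22) = −20.7 m/s
|V_g| = √(u_g² + v_g²) = 25.1 m/s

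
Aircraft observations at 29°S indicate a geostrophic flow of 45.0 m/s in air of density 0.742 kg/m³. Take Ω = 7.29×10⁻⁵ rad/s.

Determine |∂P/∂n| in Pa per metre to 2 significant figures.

Coriolis parameter at 29°S:
f = 2Ω sin φ = 2 × 7.29×10⁻⁵ × sin 29° = 7.07×10⁻⁵ s⁻¹
Geostrophic balance rearranged: |∂P/∂n| = f ρ V_g
|∂P/∂n| = 7.07×10⁻⁵ × 0.742 × 45.0 = 2.36×10⁻³ Pa/m

2.4×10⁻³ Pa/m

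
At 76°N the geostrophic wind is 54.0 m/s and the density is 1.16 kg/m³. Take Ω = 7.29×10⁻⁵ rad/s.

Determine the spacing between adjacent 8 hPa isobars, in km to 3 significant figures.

Coriolis parameter at 76°N:
f = 2Ω sin φ = 2 × 7.29×10⁻⁵ × sin 76° = 1.41×10⁻⁴ s⁻¹
Geostrophic balance rearranged: |∂P/∂n| = f ρ V_g
|∂P/∂n| = 1.41×10⁻⁴ × 1.16 × 54.0 = 8.86×10⁻³ Pa/m
Isobar spacing: Δn = ΔP/|∂P/∂n| = 800 Pa / 8.86×10⁻³ Pa/m = 90277 m ≈ 90.3 km

90.3 km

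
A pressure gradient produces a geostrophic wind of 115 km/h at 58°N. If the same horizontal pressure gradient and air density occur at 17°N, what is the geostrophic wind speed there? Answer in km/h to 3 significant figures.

With the same pressure gradient and density, V_g ∝ 1/f ∝ 1/sin φ.
V₂ = V₁ · sin φ₁ / sin φ₂ = 115 × sin 58° / sin 17°
V₂ = 115 × 0.8480/0.2924 = 334 km/h

334 km/h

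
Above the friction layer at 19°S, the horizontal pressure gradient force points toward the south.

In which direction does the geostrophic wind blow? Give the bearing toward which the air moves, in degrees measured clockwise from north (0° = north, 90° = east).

The pressure-gradient force points toward the south (bearing 180°).
Geostrophic balance: in the Southern Hemisphere the Coriolis force deflects motion to the left, so the geostrophic wind blows 90° to the left of the pressure-gradient force (low pressure on the right).
Rotating 180° by 90° counterclockwise gives 090° — the wind blows toward the east.

090°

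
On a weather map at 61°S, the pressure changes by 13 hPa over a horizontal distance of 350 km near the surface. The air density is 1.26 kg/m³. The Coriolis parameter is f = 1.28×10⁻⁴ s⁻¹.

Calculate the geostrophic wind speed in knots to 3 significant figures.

Pressure gradient: |∂P/∂n| = 1300 Pa / 350000 m = 3.71×10⁻³ Pa/m
Geostrophic balance (pressure-gradient force = Coriolis force):
V_g = (1/(fρ)) |∂P/∂n| = 3.71×10⁻³ / (1.28×10⁻⁴ × 1.26) = 23.0 m/s
Converting: 23.0 m/s × 1.944 = 44.8 knots

44.8 knots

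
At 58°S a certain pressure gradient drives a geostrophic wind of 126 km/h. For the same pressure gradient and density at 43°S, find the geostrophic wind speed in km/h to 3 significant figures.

With the same pressure gradient and density, V_g ∝ 1/f ∝ 1/sin φ.
V₂ = V₁ · sin φ₁ / sin φ₂ = 126 × sin 58° / sin 43°
V₂ = 126 × 0.8480/0.6820 = 157 km/h

157 km/h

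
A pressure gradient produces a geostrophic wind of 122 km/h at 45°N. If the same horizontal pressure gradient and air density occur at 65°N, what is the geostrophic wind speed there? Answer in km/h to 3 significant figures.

With the same pressure gradient and density, V_g ∝ 1/f ∝ 1/sin φ.
V₂ = V₁ · sin φ₁ / sin φ₂ = 122 × sin 45° / sin 65°
V₂ = 122 × 0.7071/0.9063 = 95.2 km/h

95.2 km/h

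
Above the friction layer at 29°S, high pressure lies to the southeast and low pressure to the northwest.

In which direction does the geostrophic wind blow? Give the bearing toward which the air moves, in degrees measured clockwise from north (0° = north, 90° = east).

The pressure-gradient force points toward the northwest (bearing 315°).
Geostrophic balance: in the Southern Hemisphere the Coriolis force deflects motion to the left, so the geostrophic wind blows 90° to the left of the pressure-gradient force (low pressure on the right).
Rotating 315° by 90° counterclockwise gives 225° — the wind blows toward the southwest.

225°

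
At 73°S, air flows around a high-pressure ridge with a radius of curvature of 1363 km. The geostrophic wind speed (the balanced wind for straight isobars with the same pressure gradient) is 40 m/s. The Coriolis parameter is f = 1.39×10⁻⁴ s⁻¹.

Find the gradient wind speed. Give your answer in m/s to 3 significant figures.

Around a high, pressure-gradient force acts outward with centrifugal, so Coriolis balances both:
fV = (1/ρ)|∂P/∂n| + V²/R  →  V² − fR·V + fR·V_g = 0
With fR = 1.39×10⁻⁴ × 1363×10³ m = 189 m/s:
V = [fR − √((fR)² − 4 fR V_g)]/2 = [189 − √(189² − 4×189×40)]/2 = 57.4 m/s
Supergeostrophic (V > V_g = 40 m/s), as expected around a high.

57.4 m/s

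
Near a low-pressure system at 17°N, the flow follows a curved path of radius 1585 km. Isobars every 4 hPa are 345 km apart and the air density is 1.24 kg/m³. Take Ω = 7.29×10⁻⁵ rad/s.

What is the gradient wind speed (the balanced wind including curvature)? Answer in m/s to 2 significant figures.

17 m/s

Coriolis parameter at 17°N:
f = 2Ω sin φ = 2 × 7.29×10⁻⁵ × sin 17° = 4.26×10⁻⁵ s⁻¹
Pressure gradient: |∂P/∂n| = 400 Pa / 345000 m = 1.16×10⁻³ Pa/m
Geostrophic speed: V_g = |∂P/∂n|/(fρ) = 1.16×10⁻³/(4.26×10⁻⁵ × 1.24) = 21.9 m/s
Around a low, centrifugal force acts outward with Coriolis, so pressure-gradient force balances both:
(1/ρ)|∂P/∂n| = fV + V²/R  →  V² + fR·V − fR·V_g = 0
With fR = 4.26×10⁻⁵ × 1585×10³ m = 67.6 m/s:
V = [−fR + √((fR)² + 4 fR V_g)]/2 = [−67.6 + √(67.6² + 4×67.6×21.9)]/2 = 17.4 m/s
Subgeostrophic (V < V_g = 21.9 m/s), as expected around a low.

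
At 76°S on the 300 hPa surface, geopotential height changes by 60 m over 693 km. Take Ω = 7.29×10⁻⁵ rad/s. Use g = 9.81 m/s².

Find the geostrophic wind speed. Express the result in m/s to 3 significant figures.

Coriolis parameter at 76°S:
f = 2Ω sin φ = 2 × 7.29×10⁻⁵ × sin 76° = 1.41×10⁻⁴ s⁻¹
Height gradient: |∂Z/∂n| = 60 m / 693000 m = 8.66×10⁻⁵
On a pressure surface, geostrophic balance gives V_g = (g/f)|∂Z/∂n|:
V_g = 9.81 × 8.66×10⁻⁵ / 1.41×10⁻⁴ = 6.00 m/s

6.00 m/s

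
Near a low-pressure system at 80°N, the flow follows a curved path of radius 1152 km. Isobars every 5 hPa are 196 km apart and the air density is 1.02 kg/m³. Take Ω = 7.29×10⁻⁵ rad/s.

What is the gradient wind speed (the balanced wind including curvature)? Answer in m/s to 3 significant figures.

15.9 m/s

Coriolis parameter at 80°N:
f = 2Ω sin φ = 2 × 7.29×10⁻⁵ × sin 80° = 1.44×10⁻⁴ s⁻¹
Pressure gradient: |∂P/∂n| = 500 Pa / 196000 m = 2.55×10⁻³ Pa/m
Geostrophic speed: V_g = |∂P/∂n|/(fρ) = 2.55×10⁻³/(1.44×10⁻⁴ × 1.02) = 17.4 m/s
Around a low, centrifugal force acts outward with Coriolis, so pressure-gradient force balances both:
(1/ρ)|∂P/∂n| = fV + V²/R  →  V² + fR·V − fR·V_g = 0
With fR = 1.44×10⁻⁴ × 1152×10³ m = 165 m/s:
V = [−fR + √((fR)² + 4 fR V_g)]/2 = [−165 + √(165² + 4×165×17.4)]/2 = 15.9 m/s
Subgeostrophic (V < V_g = 17.4 m/s), as expected around a low.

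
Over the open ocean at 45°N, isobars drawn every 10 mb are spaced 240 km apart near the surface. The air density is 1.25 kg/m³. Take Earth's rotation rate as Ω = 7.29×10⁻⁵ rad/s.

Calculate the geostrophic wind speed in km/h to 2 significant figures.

Coriolis parameter at 45°N:
f = 2Ω sin φ = 2 × 7.29×10⁻⁵ × sin 45° = 1.03×10⁻⁴ s⁻¹
Pressure gradient: |∂P/∂n| = 1000 Pa / 240000 m = 4.17×10⁻³ Pa/m
Geostrophic balance (pressure-gradient force = Coriolis force):
V_g = (1/(fρ)) |∂P/∂n| = 4.17×10⁻³ / (1.03×10⁻⁴ × 1.25) = 32.3 m/s
Converting: 32.3 m/s × 3.6 = 120 km/h

120 km/h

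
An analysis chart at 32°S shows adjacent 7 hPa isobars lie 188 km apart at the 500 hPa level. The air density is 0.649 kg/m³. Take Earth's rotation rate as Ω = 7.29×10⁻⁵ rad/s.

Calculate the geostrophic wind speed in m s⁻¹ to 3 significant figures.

Coriolis parameter at 32°S:
f = 2Ω sin φ = 2 × 7.29×10⁻⁵ × sin 32° = 7.73×10⁻⁵ s⁻¹
Pressure gradient: |∂P/∂n| = 700 Pa / 188000 m = 3.72×10⁻³ Pa/m
Geostrophic balance (pressure-gradient force = Coriolis force):
V_g = (1/(fρ)) |∂P/∂n| = 3.72×10⁻³ / (7.73×10⁻⁵ × 0.649) = 74.3 m/s

74.3 m s⁻¹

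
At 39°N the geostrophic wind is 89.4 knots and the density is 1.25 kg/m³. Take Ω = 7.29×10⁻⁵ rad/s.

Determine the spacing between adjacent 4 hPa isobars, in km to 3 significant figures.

75.8 km

Coriolis parameter at 39°N:
f = 2Ω sin φ = 2 × 7.29×10⁻⁵ × sin 39° = 9.18×10⁻⁵ s⁻¹
Wind speed in SI: 89.4 knots = 46.0 m/s
Geostrophic balance rearranged: |∂P/∂n| = f ρ V_g
|∂P/∂n| = 9.18×10⁻⁵ × 1.25 × 46.0 = 5.27×10⁻³ Pa/m
Isobar spacing: Δn = ΔP/|∂P/∂n| = 400 Pa / 5.27×10⁻³ Pa/m = 75831 m ≈ 75.8 km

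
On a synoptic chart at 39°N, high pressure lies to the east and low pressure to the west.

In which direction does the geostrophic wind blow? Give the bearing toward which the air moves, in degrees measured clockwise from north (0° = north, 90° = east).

The pressure-gradient force points toward the west (bearing 270°).
Geostrophic balance: in the Northern Hemisphere the Coriolis force deflects motion to the right, so the geostrophic wind blows 90° to the right of the pressure-gradient force (low pressure on the left).
Rotating 270° by 90° clockwise gives 000° — the wind blows toward the north.

000°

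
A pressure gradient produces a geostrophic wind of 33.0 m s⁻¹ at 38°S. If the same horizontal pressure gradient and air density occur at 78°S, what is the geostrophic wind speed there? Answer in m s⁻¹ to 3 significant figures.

20.8 m s⁻¹

With the same pressure gradient and density, V_g ∝ 1/f ∝ 1/sin φ.
V₂ = V₁ · sin φ₁ / sin φ₂ = 33.0 × sin 38° / sin 78°
V₂ = 33.0 × 0.6157/0.9781 = 20.8 m s⁻¹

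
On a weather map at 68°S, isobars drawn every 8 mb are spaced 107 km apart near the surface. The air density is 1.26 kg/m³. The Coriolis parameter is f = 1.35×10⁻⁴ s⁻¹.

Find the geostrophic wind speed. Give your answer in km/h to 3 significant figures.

Pressure gradient: |∂P/∂n| = 800 Pa / 107000 m = 7.48×10⁻³ Pa/m
Geostrophic balance (pressure-gradient force = Coriolis force):
V_g = (1/(fρ)) |∂P/∂n| = 7.48×10⁻³ / (1.35×10⁻⁴ × 1.26) = 44.0 m/s
Converting: 44.0 m/s × 3.6 = 158 km/h

158 km/h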